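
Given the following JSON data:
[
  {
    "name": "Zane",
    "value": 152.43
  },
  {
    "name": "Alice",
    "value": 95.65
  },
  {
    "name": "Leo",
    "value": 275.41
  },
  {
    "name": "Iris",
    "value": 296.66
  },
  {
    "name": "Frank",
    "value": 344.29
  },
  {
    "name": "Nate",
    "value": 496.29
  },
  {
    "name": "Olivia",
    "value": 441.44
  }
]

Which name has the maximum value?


Comparing values:
  Zane: 152.43
  Alice: 95.65
  Leo: 275.41
  Iris: 296.66
  Frank: 344.29
  Nate: 496.29
  Olivia: 441.44
Maximum: Nate (496.29)

ANSWER: Nate


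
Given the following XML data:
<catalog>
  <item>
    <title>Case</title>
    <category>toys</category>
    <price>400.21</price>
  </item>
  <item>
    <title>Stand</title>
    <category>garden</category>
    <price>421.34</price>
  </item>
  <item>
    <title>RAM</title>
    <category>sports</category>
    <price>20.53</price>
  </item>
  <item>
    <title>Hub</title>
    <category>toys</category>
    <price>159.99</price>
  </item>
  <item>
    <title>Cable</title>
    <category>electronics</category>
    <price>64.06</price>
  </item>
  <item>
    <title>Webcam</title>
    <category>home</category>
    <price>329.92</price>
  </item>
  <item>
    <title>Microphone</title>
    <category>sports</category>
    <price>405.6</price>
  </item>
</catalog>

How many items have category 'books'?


Scanning <item> elements for <category>books</category>:
Count: 0

ANSWER: 0


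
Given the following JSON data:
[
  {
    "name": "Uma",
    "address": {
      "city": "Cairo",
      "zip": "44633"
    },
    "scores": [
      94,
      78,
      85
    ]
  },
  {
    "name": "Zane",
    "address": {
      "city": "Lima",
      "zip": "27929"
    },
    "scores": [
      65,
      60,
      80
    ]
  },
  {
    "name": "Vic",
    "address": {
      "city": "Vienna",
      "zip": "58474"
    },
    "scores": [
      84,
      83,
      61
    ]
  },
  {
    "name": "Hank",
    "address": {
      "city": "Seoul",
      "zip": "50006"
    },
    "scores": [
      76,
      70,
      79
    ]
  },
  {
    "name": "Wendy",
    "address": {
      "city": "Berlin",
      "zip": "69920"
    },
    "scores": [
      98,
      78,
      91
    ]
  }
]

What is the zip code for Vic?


Path: records[2].address.zip
Value: 58474

ANSWER: 58474


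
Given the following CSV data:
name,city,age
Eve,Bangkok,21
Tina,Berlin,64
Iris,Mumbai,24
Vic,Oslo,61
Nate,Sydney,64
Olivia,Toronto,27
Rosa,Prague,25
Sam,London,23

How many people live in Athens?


Scanning city column for 'Athens':
Total matches: 0

ANSWER: 0


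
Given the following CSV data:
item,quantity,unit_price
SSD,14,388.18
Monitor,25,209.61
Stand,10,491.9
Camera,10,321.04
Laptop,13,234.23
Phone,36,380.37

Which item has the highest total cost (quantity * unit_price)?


Computing row totals:
  SSD: 5434.52
  Monitor: 5240.25
  Stand: 4919.0
  Camera: 3210.4
  Laptop: 3044.99
  Phone: 13693.32
Maximum: Phone (13693.32)

ANSWER: Phone


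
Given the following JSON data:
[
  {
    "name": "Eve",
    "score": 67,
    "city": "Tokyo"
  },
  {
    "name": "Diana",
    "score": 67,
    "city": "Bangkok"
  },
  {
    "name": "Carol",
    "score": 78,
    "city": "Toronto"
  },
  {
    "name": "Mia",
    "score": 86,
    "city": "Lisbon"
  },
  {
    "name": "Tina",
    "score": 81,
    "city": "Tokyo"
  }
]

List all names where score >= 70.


Filtering records where score >= 70:
  Eve (score=67) -> no
  Diana (score=67) -> no
  Carol (score=78) -> YES
  Mia (score=86) -> YES
  Tina (score=81) -> YES


ANSWER: Carol, Mia, Tina


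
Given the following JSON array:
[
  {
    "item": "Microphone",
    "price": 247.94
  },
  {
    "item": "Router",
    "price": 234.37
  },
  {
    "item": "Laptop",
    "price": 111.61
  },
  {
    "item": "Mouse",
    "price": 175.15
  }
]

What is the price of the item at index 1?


Array index 1 -> Router
price = 234.37

ANSWER: 234.37


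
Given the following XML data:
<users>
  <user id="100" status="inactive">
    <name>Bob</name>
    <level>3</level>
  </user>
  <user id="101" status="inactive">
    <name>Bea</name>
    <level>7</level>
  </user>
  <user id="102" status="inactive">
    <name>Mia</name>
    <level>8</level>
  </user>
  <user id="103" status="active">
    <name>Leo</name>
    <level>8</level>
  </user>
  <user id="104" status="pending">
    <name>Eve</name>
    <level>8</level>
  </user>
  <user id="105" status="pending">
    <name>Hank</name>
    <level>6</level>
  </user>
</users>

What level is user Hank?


Finding user: Hank
<level>6</level>

ANSWER: 6


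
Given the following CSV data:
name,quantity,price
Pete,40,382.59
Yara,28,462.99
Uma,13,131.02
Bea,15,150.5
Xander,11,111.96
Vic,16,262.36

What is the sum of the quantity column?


Values in 'quantity' column:
  Row 1: 40
  Row 2: 28
  Row 3: 13
  Row 4: 15
  Row 5: 11
  Row 6: 16
Sum = 40 + 28 + 13 + 15 + 11 + 16 = 123

ANSWER: 123


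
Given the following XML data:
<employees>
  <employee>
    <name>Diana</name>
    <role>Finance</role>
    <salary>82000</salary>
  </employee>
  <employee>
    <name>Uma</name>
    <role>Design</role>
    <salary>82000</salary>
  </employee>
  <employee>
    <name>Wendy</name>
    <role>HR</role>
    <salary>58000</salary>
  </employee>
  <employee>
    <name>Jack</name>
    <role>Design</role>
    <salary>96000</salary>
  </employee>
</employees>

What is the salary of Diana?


Searching for <employee> with <name>Diana</name>
Found at position 1
<salary>82000</salary>

ANSWER: 82000


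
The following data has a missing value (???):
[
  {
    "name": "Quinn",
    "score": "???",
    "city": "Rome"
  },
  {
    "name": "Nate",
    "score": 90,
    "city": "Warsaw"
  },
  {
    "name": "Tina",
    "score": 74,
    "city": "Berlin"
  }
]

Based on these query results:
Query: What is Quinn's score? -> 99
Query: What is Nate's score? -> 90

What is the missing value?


The missing value is Quinn's score
From query: Quinn's score = 99

ANSWER: 99


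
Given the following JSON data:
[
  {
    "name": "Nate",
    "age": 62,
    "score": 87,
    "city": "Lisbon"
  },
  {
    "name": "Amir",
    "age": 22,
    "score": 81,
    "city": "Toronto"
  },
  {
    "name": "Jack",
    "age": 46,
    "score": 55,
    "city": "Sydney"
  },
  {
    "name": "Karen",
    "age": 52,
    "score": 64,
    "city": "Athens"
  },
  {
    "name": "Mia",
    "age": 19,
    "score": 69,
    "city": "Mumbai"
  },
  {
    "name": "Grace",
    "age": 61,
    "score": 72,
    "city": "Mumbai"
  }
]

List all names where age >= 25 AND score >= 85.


Checking both conditions:
  Nate (age=62, score=87) -> YES
  Amir (age=22, score=81) -> no
  Jack (age=46, score=55) -> no
  Karen (age=52, score=64) -> no
  Mia (age=19, score=69) -> no
  Grace (age=61, score=72) -> no


ANSWER: Nate


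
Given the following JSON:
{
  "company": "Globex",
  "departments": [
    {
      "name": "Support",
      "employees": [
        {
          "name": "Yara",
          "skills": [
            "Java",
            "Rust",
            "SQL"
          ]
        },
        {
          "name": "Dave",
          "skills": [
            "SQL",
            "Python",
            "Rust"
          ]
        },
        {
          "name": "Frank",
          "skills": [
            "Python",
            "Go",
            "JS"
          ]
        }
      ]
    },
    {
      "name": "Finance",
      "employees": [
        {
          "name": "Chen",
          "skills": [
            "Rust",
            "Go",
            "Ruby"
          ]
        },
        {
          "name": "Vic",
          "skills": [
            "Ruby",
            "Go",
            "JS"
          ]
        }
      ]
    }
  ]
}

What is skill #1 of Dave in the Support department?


Path: departments[0].employees[1].skills[0]
Value: SQL

ANSWER: SQL


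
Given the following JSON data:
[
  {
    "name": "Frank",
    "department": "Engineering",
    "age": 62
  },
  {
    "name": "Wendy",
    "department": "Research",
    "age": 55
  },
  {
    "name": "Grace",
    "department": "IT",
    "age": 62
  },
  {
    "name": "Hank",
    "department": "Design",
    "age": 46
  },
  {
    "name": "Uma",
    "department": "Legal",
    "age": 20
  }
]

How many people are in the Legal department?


Scanning records for department = Legal
  Record 4: Uma
Count: 1

ANSWER: 1


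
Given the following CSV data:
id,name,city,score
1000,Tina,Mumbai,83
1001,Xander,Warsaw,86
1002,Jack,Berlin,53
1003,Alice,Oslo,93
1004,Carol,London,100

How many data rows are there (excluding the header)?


Counting rows (excluding header):
Header: id,name,city,score
Data rows: 5

ANSWER: 5


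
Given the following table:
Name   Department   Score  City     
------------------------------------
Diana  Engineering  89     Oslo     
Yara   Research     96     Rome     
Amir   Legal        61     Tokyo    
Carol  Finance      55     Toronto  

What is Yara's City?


Row 2: Yara
City = Rome

ANSWER: Rome


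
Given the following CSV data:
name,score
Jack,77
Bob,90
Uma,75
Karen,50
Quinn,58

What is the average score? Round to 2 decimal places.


Scores: 77, 90, 75, 50, 58
Sum = 350
Count = 5
Average = 350 / 5 = 70.00

ANSWER: 70.00


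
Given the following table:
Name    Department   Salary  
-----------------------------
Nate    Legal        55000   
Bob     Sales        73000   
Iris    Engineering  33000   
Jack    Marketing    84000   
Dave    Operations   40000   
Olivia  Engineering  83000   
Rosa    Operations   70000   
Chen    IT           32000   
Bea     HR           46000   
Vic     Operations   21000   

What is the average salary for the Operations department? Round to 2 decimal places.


Operations department members:
  Dave: 40000
  Rosa: 70000
  Vic: 21000
Sum = 131000
Count = 3
Average = 131000 / 3 = 43666.67

ANSWER: 43666.67


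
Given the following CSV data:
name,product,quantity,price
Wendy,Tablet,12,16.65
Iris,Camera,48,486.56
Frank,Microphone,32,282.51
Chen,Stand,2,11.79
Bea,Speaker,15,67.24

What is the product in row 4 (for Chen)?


Row 4: Chen
Column 'product' = Stand

ANSWER: Stand


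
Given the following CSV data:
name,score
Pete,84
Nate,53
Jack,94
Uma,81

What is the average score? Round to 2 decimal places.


Scores: 84, 53, 94, 81
Sum = 312
Count = 4
Average = 312 / 4 = 78.00

ANSWER: 78.00


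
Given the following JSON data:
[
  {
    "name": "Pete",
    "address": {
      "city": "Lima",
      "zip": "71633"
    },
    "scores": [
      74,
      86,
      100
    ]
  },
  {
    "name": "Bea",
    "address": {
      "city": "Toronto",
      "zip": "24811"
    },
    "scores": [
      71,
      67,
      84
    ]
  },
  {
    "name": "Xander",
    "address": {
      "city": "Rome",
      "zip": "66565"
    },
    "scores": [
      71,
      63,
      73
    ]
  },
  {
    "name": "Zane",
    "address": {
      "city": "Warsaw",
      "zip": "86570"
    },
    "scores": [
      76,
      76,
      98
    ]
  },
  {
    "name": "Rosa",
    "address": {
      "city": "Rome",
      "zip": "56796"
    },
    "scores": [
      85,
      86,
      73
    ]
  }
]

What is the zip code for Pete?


Path: records[0].address.zip
Value: 71633

ANSWER: 71633


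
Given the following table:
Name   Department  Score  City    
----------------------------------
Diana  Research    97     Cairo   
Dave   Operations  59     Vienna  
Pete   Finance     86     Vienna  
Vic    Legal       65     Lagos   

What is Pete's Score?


Row 3: Pete
Score = 86

ANSWER: 86


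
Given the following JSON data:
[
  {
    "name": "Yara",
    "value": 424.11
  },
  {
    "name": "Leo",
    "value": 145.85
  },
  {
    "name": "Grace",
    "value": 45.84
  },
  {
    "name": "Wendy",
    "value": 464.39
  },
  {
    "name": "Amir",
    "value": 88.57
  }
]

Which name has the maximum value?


Comparing values:
  Yara: 424.11
  Leo: 145.85
  Grace: 45.84
  Wendy: 464.39
  Amir: 88.57
Maximum: Wendy (464.39)

ANSWER: Wendy


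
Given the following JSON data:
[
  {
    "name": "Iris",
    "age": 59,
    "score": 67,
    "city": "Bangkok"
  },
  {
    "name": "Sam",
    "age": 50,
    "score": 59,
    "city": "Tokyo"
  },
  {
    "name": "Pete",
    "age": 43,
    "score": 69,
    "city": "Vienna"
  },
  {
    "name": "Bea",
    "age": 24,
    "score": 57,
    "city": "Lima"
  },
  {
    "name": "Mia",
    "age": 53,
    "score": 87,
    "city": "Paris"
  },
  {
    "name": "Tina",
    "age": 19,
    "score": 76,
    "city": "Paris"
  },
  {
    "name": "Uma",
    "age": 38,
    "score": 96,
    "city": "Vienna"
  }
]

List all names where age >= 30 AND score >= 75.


Checking both conditions:
  Iris (age=59, score=67) -> no
  Sam (age=50, score=59) -> no
  Pete (age=43, score=69) -> no
  Bea (age=24, score=57) -> no
  Mia (age=53, score=87) -> YES
  Tina (age=19, score=76) -> no
  Uma (age=38, score=96) -> YES


ANSWER: Mia, Uma


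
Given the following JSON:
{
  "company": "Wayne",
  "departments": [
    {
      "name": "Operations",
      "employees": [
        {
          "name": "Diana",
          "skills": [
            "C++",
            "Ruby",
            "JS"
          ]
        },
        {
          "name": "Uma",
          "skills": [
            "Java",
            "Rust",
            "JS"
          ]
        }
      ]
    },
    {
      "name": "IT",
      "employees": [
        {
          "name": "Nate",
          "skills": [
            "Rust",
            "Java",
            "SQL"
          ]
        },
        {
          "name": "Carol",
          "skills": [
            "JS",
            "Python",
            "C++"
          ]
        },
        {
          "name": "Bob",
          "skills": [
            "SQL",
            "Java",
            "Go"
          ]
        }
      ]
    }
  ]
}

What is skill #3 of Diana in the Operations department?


Path: departments[0].employees[0].skills[2]
Value: JS

ANSWER: JS


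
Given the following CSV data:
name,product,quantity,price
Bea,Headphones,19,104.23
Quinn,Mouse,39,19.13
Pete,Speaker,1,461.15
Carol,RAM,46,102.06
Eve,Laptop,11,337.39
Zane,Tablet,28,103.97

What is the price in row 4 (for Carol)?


Row 4: Carol
Column 'price' = 102.06

ANSWER: 102.06


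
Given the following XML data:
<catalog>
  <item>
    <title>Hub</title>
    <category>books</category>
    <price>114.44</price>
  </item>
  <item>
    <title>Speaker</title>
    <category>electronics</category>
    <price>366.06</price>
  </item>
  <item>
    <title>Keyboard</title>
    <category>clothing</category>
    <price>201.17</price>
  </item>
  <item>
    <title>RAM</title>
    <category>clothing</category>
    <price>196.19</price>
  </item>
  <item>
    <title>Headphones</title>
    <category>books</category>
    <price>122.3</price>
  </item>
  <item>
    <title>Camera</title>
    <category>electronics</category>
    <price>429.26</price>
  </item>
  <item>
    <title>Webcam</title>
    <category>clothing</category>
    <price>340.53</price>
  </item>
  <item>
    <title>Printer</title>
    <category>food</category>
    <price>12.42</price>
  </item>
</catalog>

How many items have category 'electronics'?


Scanning <item> elements for <category>electronics</category>:
  Item 2: Speaker -> MATCH
  Item 6: Camera -> MATCH
Count: 2

ANSWER: 2


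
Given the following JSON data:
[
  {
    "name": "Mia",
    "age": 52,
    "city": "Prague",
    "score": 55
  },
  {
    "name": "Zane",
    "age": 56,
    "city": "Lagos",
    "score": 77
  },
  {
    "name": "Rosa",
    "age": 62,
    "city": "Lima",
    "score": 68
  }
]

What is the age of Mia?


Looking up record where name = Mia
Record index: 0
Field 'age' = 52

ANSWER: 52


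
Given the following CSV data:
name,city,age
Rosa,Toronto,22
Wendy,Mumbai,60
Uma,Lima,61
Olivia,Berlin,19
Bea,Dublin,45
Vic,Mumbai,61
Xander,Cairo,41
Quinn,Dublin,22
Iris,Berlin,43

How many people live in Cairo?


Scanning city column for 'Cairo':
  Row 7: Xander -> MATCH
Total matches: 1

ANSWER: 1


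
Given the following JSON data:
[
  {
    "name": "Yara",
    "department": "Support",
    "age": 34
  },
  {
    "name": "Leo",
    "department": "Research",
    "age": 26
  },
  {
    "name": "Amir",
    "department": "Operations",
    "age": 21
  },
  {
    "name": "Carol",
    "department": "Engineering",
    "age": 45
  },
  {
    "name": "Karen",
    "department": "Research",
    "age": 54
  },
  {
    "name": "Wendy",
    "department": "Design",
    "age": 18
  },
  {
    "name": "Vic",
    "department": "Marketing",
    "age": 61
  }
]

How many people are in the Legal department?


Scanning records for department = Legal
  No matches found
Count: 0

ANSWER: 0


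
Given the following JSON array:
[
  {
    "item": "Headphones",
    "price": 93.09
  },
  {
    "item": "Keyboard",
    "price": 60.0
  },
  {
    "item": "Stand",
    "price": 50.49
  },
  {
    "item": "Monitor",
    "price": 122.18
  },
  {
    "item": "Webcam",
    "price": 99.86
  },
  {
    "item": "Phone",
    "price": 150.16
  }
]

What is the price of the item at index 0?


Array index 0 -> Headphones
price = 93.09

ANSWER: 93.09


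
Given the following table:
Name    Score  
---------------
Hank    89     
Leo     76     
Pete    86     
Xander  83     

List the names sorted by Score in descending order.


Sorting by Score (descending):
  Hank: 89
  Pete: 86
  Xander: 83
  Leo: 76


ANSWER: Hank, Pete, Xander, Leo


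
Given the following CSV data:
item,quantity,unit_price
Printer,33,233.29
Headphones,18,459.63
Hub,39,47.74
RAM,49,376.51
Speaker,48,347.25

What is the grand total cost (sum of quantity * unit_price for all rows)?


Computing row totals:
  Printer: 33 * 233.29 = 7698.57
  Headphones: 18 * 459.63 = 8273.34
  Hub: 39 * 47.74 = 1861.86
  RAM: 49 * 376.51 = 18448.99
  Speaker: 48 * 347.25 = 16668.0
Grand total = 7698.57 + 8273.34 + 1861.86 + 18448.99 + 16668.0 = 52950.76

ANSWER: 52950.76


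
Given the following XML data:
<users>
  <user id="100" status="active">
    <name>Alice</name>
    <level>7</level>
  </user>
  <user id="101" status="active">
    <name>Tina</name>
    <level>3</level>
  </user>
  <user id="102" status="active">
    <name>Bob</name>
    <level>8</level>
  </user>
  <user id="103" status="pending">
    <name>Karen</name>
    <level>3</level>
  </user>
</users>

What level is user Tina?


Finding user: Tina
<level>3</level>

ANSWER: 3


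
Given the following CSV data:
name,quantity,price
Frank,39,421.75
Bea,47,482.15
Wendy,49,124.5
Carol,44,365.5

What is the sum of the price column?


Values in 'price' column:
  Row 1: 421.75
  Row 2: 482.15
  Row 3: 124.5
  Row 4: 365.5
Sum = 421.75 + 482.15 + 124.5 + 365.5 = 1393.9

ANSWER: 1393.9


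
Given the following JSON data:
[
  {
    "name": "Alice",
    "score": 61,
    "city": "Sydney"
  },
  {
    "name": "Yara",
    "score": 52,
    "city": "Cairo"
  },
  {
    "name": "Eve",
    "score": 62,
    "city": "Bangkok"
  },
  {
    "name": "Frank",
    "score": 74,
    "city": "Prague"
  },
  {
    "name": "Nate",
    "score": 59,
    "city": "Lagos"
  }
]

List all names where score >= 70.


Filtering records where score >= 70:
  Alice (score=61) -> no
  Yara (score=52) -> no
  Eve (score=62) -> no
  Frank (score=74) -> YES
  Nate (score=59) -> no


ANSWER: Frank


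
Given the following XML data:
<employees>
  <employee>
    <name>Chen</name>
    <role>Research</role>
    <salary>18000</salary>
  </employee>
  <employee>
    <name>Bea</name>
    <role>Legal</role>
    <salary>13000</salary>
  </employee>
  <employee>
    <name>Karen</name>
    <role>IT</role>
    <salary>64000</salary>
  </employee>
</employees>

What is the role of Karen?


Searching for <employee> with <name>Karen</name>
Found at position 3
<role>IT</role>

ANSWER: IT


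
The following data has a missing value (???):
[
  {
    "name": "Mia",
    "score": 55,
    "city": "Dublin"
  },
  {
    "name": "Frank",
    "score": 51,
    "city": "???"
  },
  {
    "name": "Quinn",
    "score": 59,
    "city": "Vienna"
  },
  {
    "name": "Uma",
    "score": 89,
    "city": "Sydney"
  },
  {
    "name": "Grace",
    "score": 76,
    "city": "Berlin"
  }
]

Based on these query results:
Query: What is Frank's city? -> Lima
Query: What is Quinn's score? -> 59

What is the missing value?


The missing value is Frank's city
From query: Frank's city = Lima

ANSWER: Lima


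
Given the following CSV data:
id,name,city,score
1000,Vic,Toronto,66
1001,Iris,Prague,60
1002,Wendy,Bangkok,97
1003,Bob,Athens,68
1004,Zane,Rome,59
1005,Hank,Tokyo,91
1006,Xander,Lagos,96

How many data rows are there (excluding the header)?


Counting rows (excluding header):
Header: id,name,city,score
Data rows: 7

ANSWER: 7


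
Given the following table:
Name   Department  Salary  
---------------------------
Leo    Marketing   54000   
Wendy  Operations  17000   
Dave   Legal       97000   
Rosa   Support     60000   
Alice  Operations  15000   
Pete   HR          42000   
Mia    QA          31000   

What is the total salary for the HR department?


HR department members:
  Pete: 42000
Total = 42000 = 42000

ANSWER: 42000


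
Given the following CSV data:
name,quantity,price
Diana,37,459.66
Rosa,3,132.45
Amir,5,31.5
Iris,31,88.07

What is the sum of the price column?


Values in 'price' column:
  Row 1: 459.66
  Row 2: 132.45
  Row 3: 31.5
  Row 4: 88.07
Sum = 459.66 + 132.45 + 31.5 + 88.07 = 711.68

ANSWER: 711.68


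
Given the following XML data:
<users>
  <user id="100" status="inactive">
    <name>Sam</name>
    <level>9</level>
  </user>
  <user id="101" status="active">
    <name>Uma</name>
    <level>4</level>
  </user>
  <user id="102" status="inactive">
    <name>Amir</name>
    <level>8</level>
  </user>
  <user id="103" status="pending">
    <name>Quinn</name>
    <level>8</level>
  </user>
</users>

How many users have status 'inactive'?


Counting users with status='inactive':
  Sam (id=100) -> MATCH
  Amir (id=102) -> MATCH
Count: 2

ANSWER: 2


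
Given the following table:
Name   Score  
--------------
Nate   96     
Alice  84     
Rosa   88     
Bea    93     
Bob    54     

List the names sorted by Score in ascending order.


Sorting by Score (ascending):
  Bob: 54
  Alice: 84
  Rosa: 88
  Bea: 93
  Nate: 96


ANSWER: Bob, Alice, Rosa, Bea, Nate


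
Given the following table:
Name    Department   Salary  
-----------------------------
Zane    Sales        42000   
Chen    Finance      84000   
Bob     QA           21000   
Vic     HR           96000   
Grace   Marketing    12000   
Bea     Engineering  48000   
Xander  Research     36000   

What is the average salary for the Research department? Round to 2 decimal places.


Research department members:
  Xander: 36000
Sum = 36000
Count = 1
Average = 36000 / 1 = 36000.00

ANSWER: 36000.00


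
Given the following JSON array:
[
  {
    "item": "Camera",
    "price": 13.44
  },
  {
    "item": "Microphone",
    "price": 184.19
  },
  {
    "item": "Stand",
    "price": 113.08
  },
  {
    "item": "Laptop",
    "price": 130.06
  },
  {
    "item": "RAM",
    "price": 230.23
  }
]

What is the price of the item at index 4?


Array index 4 -> RAM
price = 230.23

ANSWER: 230.23


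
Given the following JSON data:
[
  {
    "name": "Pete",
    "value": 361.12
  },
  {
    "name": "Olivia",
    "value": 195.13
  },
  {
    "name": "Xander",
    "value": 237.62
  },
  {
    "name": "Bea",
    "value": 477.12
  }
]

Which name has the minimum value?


Comparing values:
  Pete: 361.12
  Olivia: 195.13
  Xander: 237.62
  Bea: 477.12
Minimum: Olivia (195.13)

ANSWER: Olivia


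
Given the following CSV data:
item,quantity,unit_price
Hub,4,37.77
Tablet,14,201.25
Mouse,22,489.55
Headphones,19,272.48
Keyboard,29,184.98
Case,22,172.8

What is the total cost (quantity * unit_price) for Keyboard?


Row: Keyboard
quantity = 29
unit_price = 184.98
total = 29 * 184.98 = 5364.42

ANSWER: 5364.42


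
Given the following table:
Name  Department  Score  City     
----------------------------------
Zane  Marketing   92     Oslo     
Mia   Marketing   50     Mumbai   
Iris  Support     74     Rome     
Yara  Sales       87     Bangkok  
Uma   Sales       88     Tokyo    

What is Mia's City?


Row 2: Mia
City = Mumbai

ANSWER: Mumbai


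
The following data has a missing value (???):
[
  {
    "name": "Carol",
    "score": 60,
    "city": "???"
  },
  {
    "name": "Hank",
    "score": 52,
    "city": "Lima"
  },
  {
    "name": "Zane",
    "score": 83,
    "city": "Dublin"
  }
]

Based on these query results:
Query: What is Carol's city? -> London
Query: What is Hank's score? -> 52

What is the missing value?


The missing value is Carol's city
From query: Carol's city = London

ANSWER: London


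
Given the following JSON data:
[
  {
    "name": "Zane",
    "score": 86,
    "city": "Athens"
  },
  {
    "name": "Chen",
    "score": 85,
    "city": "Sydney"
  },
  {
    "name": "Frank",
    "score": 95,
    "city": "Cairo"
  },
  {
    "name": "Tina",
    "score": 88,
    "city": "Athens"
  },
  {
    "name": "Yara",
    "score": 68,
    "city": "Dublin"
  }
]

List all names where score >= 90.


Filtering records where score >= 90:
  Zane (score=86) -> no
  Chen (score=85) -> no
  Frank (score=95) -> YES
  Tina (score=88) -> no
  Yara (score=68) -> no


ANSWER: Frank


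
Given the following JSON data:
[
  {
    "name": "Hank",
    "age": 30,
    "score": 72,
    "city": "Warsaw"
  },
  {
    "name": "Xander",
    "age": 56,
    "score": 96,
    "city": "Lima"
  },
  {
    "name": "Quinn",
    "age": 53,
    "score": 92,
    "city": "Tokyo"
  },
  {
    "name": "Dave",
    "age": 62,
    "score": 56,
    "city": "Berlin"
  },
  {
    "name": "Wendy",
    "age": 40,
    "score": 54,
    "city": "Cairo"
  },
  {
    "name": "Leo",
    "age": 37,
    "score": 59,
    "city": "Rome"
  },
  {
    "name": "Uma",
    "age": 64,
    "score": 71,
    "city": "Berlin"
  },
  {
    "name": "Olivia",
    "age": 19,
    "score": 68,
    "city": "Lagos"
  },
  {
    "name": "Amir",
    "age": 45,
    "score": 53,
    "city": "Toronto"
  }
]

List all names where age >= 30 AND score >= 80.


Checking both conditions:
  Hank (age=30, score=72) -> no
  Xander (age=56, score=96) -> YES
  Quinn (age=53, score=92) -> YES
  Dave (age=62, score=56) -> no
  Wendy (age=40, score=54) -> no
  Leo (age=37, score=59) -> no
  Uma (age=64, score=71) -> no
  Olivia (age=19, score=68) -> no
  Amir (age=45, score=53) -> no


ANSWER: Xander, Quinn


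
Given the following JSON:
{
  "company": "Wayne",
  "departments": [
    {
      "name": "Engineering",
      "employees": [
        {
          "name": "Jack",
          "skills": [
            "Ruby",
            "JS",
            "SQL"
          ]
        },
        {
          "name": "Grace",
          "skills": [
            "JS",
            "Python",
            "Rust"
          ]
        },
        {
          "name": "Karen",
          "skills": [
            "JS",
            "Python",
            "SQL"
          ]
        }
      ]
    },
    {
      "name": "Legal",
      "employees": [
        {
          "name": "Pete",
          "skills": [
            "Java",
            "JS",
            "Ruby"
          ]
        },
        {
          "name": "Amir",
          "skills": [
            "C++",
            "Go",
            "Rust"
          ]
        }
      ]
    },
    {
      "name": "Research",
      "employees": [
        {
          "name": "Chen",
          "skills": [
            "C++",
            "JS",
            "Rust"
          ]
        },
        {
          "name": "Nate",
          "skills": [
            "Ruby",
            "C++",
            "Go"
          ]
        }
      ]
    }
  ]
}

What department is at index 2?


Path: departments[2].name
Value: Research

ANSWER: Research


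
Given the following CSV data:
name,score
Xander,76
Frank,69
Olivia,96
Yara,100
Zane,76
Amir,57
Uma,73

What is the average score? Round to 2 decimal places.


Scores: 76, 69, 96, 100, 76, 57, 73
Sum = 547
Count = 7
Average = 547 / 7 = 78.14

ANSWER: 78.14


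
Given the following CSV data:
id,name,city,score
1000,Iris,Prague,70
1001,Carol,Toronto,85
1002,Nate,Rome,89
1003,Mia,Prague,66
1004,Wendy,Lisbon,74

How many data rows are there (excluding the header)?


Counting rows (excluding header):
Header: id,name,city,score
Data rows: 5

ANSWER: 5


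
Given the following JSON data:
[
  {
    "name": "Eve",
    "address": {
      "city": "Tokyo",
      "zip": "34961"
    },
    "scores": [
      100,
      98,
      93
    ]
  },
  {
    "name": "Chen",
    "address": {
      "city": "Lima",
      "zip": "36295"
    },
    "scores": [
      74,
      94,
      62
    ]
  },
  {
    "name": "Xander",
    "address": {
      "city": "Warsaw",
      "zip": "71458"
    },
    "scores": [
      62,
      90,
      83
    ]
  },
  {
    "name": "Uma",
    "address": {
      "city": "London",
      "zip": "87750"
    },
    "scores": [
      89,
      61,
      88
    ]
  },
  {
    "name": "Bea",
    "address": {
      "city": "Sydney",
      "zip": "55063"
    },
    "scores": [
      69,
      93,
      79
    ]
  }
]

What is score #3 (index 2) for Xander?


Path: records[2].scores[2]
Value: 83

ANSWER: 83


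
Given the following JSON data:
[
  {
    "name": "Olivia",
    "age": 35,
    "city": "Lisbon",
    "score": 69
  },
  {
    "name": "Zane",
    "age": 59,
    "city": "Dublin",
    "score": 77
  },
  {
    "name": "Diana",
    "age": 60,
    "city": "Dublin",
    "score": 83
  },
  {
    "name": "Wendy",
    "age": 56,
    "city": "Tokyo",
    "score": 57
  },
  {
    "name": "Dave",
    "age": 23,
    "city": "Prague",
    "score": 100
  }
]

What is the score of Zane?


Looking up record where name = Zane
Record index: 1
Field 'score' = 77

ANSWER: 77


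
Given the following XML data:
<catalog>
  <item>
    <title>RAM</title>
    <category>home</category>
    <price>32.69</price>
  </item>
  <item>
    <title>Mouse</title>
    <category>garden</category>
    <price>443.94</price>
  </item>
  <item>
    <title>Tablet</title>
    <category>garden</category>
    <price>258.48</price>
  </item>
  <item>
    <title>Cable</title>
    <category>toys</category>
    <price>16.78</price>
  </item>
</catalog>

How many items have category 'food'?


Scanning <item> elements for <category>food</category>:
Count: 0

ANSWER: 0


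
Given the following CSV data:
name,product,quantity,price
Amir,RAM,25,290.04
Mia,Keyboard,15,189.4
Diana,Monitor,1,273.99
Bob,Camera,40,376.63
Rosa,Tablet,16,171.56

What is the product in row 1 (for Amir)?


Row 1: Amir
Column 'product' = RAM

ANSWER: RAM


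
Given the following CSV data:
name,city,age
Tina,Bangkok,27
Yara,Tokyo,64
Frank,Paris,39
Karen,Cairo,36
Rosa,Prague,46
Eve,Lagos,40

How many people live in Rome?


Scanning city column for 'Rome':
Total matches: 0

ANSWER: 0


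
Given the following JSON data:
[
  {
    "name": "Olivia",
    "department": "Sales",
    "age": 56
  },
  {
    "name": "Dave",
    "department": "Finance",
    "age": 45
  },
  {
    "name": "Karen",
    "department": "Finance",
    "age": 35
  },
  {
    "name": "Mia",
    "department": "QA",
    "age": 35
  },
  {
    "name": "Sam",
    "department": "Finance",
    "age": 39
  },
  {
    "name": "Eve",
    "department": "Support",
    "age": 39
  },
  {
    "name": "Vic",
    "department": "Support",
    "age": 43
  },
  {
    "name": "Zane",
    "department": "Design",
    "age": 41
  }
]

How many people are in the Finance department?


Scanning records for department = Finance
  Record 1: Dave
  Record 2: Karen
  Record 4: Sam
Count: 3

ANSWER: 3


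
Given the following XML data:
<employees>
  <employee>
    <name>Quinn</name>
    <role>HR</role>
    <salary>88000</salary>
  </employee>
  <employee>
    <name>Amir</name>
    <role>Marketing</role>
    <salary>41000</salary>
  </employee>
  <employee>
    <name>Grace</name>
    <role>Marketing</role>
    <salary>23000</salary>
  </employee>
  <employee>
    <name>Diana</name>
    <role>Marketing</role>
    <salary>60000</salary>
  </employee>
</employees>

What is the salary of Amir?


Searching for <employee> with <name>Amir</name>
Found at position 2
<salary>41000</salary>

ANSWER: 41000


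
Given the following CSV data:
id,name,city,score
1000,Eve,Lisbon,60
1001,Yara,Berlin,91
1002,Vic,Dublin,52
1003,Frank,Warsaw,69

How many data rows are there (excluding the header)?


Counting rows (excluding header):
Header: id,name,city,score
Data rows: 4

ANSWER: 4


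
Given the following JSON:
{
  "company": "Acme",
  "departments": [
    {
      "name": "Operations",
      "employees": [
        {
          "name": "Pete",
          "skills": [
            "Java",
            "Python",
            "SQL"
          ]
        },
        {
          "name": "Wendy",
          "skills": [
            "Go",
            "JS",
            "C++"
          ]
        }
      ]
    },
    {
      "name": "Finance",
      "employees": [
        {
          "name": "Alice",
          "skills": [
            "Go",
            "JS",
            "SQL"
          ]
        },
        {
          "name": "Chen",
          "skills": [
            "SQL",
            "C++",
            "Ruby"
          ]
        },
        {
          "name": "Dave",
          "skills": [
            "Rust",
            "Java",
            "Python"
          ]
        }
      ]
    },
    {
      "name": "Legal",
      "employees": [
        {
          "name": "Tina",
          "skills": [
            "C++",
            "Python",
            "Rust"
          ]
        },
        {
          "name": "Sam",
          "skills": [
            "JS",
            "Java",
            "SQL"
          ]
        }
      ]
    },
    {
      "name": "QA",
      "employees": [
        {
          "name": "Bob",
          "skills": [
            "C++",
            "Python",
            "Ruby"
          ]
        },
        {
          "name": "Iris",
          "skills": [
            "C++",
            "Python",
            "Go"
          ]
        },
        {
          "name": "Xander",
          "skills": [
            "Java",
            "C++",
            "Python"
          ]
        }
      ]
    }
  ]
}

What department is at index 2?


Path: departments[2].name
Value: Legal

ANSWER: Legal


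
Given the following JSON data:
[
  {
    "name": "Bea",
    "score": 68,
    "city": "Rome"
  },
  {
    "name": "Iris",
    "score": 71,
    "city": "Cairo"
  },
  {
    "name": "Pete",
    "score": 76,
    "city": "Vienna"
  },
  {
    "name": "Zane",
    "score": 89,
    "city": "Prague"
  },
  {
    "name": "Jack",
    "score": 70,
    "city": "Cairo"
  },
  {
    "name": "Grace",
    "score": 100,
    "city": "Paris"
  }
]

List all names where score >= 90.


Filtering records where score >= 90:
  Bea (score=68) -> no
  Iris (score=71) -> no
  Pete (score=76) -> no
  Zane (score=89) -> no
  Jack (score=70) -> no
  Grace (score=100) -> YES


ANSWER: Grace


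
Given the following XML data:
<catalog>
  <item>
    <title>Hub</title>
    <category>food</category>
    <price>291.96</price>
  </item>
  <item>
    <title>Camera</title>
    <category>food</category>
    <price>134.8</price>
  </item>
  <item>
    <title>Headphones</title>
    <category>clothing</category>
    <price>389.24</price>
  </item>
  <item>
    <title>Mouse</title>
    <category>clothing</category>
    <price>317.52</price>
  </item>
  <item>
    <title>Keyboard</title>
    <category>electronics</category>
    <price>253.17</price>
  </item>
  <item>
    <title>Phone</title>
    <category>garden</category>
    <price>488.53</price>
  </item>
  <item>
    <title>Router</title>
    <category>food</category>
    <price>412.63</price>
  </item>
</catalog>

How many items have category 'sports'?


Scanning <item> elements for <category>sports</category>:
Count: 0

ANSWER: 0


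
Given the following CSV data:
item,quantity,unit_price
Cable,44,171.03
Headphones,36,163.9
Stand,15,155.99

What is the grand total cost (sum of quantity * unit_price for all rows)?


Computing row totals:
  Cable: 44 * 171.03 = 7525.32
  Headphones: 36 * 163.9 = 5900.4
  Stand: 15 * 155.99 = 2339.85
Grand total = 7525.32 + 5900.4 + 2339.85 = 15765.57

ANSWER: 15765.57


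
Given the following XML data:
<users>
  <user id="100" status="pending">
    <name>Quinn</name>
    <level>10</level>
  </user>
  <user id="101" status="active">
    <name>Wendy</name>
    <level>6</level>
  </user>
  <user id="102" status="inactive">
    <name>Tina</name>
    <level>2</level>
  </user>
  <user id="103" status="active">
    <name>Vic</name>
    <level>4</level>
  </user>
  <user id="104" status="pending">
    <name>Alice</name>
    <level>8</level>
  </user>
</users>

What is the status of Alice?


Finding user with name = Alice
user id="104" status="pending"

ANSWER: pending


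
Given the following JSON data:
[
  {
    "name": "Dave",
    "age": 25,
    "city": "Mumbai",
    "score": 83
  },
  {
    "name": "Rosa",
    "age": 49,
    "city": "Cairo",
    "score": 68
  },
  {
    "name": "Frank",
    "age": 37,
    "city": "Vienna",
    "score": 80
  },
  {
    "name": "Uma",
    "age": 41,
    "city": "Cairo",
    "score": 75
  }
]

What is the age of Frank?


Looking up record where name = Frank
Record index: 2
Field 'age' = 37

ANSWER: 37


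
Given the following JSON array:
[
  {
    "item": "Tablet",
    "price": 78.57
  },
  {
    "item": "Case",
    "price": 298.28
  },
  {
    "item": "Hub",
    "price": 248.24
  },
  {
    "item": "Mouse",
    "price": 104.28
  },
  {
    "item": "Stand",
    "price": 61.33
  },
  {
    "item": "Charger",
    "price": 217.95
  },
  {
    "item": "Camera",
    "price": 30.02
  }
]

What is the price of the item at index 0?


Array index 0 -> Tablet
price = 78.57

ANSWER: 78.57


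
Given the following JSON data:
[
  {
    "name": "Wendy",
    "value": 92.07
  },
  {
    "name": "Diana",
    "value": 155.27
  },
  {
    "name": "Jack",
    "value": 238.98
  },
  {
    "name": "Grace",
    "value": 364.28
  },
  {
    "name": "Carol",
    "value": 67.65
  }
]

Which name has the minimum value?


Comparing values:
  Wendy: 92.07
  Diana: 155.27
  Jack: 238.98
  Grace: 364.28
  Carol: 67.65
Minimum: Carol (67.65)

ANSWER: Carol


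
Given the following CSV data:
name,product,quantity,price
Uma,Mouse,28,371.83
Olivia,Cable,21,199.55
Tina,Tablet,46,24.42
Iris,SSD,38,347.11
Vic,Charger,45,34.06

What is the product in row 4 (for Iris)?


Row 4: Iris
Column 'product' = SSD

ANSWER: SSD


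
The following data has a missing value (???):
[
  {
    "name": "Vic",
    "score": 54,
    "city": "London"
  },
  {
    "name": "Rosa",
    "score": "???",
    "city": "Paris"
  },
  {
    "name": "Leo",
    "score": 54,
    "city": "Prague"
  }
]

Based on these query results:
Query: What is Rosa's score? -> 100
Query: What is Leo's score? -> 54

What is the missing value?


The missing value is Rosa's score
From query: Rosa's score = 100

ANSWER: 100


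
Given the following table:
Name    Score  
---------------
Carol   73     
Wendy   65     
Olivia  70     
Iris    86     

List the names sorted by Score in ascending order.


Sorting by Score (ascending):
  Wendy: 65
  Olivia: 70
  Carol: 73
  Iris: 86


ANSWER: Wendy, Olivia, Carol, Iris


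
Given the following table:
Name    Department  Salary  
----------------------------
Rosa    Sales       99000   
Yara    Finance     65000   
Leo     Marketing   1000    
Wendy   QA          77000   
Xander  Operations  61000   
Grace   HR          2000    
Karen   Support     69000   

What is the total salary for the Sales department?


Sales department members:
  Rosa: 99000
Total = 99000 = 99000

ANSWER: 99000


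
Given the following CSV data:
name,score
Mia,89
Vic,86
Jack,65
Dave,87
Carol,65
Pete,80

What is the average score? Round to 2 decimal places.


Scores: 89, 86, 65, 87, 65, 80
Sum = 472
Count = 6
Average = 472 / 6 = 78.67

ANSWER: 78.67


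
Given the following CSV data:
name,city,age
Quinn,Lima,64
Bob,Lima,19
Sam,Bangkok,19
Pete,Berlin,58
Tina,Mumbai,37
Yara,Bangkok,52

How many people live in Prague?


Scanning city column for 'Prague':
Total matches: 0

ANSWER: 0
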